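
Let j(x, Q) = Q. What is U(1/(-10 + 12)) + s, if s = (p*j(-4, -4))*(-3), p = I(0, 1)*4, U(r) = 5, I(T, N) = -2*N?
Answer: -91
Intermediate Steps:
p = -8 (p = -2*1*4 = -2*4 = -8)
s = -96 (s = -8*(-4)*(-3) = 32*(-3) = -96)
U(1/(-10 + 12)) + s = 5 - 96 = -91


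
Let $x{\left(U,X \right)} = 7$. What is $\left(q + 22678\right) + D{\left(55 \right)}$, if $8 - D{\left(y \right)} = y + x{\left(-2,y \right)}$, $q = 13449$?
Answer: $36073$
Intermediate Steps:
$D{\left(y \right)} = 1 - y$ ($D{\left(y \right)} = 8 - \left(y + 7\right) = 8 - \left(7 + y\right) = 1 - y$)
$\left(q + 22678\right) + D{\left(55 \right)} = \left(13449 + 22678\right) + \left(1 - 55\right) = 36127 + \left(1 - 55\right) = 36127 - 54 = 36073$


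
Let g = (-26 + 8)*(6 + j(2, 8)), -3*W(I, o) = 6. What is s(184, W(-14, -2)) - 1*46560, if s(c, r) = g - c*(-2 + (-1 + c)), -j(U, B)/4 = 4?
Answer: -79684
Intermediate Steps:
j(U, B) = -16 (j(U, B) = -4*4 = -16)
W(I, o) = -2 (W(I, o) = -⅓*6 = -2)
g = 180 (g = (-26 + 8)*(6 - 16) = -18*(-10) = 180)
s(c, r) = 180 - c*(-3 + c) (s(c, r) = 180 - c*(-2 + (-1 + c)) = 180 - c*(-3 + c))
s(184, W(-14, -2)) - 1*46560 = (180 - 1*184² + 3*184) - 1*46560 = (180 - 1*33856 + 552) - 46560 = (180 - 33856 + 552) - 46560 = -33124 - 46560 = -79684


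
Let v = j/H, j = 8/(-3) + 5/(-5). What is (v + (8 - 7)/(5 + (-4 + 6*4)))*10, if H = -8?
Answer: 299/60 ≈ 4.9833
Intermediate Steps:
j = -11/3 (j = 8*(-⅓) + 5*(-⅕) = -8/3 - 1 = -11/3 ≈ -3.6667)
v = 11/24 (v = -11/3/(-8) = -11/3*(-⅛) = 11/24 ≈ 0.45833)
(v + (8 - 7)/(5 + (-4 + 6*4)))*10 = (11/24 + (8 - 7)/(5 + (-4 + 6*4)))*10 = (11/24 + 1/(5 + (-4 + 24)))*10 = (11/24 + 1/(5 + 20))*10 = (11/24 + 1/25)*10 = (299/600)*10 = 299/60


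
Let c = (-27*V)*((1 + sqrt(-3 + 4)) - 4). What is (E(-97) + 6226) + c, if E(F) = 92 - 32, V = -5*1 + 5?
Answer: 6286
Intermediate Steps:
V = 0 (V = -5 + 5 = 0)
E(F) = 60
c = 0 (c = (-27*0)*((1 + sqrt(-3 + 4)) - 4) = 0*((1 + sqrt(1)) - 4) = 0*((1 + 1) - 4) = 0*(2 - 4) = 0*(-2) = 0)
(E(-97) + 6226) + c = (60 + 6226) + 0 = 6286 + 0 = 6286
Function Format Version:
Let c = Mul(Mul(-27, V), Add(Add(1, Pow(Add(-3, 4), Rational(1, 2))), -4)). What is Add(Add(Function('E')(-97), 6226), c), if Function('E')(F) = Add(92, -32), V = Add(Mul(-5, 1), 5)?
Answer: 6286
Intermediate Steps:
V = 0 (V = Add(-5, 5) = 0)
Function('E')(F) = 60
c = 0 (c = Mul(Mul(-27, 0), Add(Add(1, Pow(Add(-3, 4), Rational(1, 2))), -4)) = Mul(0, Add(Add(1, Pow(1, Rational(1, 2))), -4)) = Mul(0, Add(Add(1, 1), -4)) = Mul(0, Add(2, -4)) = Mul(0, -2) = 0)
Add(Add(Function('E')(-97), 6226), c) = Add(Add(60, 6226), 0) = Add(6286, 0) = 6286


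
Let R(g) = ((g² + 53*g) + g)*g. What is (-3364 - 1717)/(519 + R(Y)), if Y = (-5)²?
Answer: -5081/49894 ≈ -0.10184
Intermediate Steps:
Y = 25
R(g) = g*(g² + 54*g) (R(g) = (g² + 54*g)*g = g*(g² + 54*g))
(-3364 - 1717)/(519 + R(Y)) = (-3364 - 1717)/(519 + 25²*(54 + 25)) = -5081/(519 + 625*79) = -5081/(519 + 49375) = -5081/49894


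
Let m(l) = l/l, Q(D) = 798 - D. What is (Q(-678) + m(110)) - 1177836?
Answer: -1176359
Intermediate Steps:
m(l) = 1
(Q(-678) + m(110)) - 1177836 = ((798 - 1*(-678)) + 1) - 1177836 = ((798 + 678) + 1) - 1177836 = (1476 + 1) - 1177836 = 1477 - 1177836 = -1176359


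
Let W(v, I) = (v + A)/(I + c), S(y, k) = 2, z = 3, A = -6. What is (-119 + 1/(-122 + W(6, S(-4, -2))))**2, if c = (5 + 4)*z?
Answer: 210801361/14884 ≈ 14163.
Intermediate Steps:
c = 27 (c = (5 + 4)*3 = 9*3 = 27)
W(v, I) = (-6 + v)/(27 + I) (W(v, I) = (v - 6)/(I + 27) = (-6 + v)/(27 + I))
(-119 + 1/(-122 + W(6, S(-4, -2))))**2 = (-119 + 1/(-122 + (-6 + 6)/(27 + 2)))**2 = (-119 + 1/(-122 + 0/29))**2 = (-119 + 1/(-122 + (1/29)*0))**2 = (-119 + 1/(-122 + 0))**2 = (-119 + 1/(-122))**2 = (-119 - 1/122)**2 = (-14519/122)**2 = 210801361/14884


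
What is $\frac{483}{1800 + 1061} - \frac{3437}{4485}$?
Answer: $- \frac{7667002}{12831585} \approx -0.59751$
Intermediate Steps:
$\frac{483}{1800 + 1061} - \frac{3437}{4485} = \frac{483}{2861} - \frac{3437}{4485} = - \frac{7667002}{12831585}$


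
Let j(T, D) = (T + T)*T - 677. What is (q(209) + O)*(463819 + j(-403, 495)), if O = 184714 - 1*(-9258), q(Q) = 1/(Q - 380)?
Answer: 26136011499560/171 ≈ 1.5284e+11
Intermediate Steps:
q(Q) = 1/(-380 + Q)
j(T, D) = -677 + 2*T² (j(T, D) = (2*T)*T - 677 = 2*T² - 677 = -677 + 2*T²)
O = 193972 (O = 184714 + 9258 = 193972)
(q(209) + O)*(463819 + j(-403, 495)) = (1/(-380 + 209) + 193972)*(463819 + (-677 + 2*(-403)²)) = (1/(-171) + 193972)*(463819 + (-677 + 2*162409)) = (-1/171 + 193972)*(463819 + (-677 + 324818)) = 33169211*(463819 + 324141)/171 = (33169211/171)*787960 = 26136011499560/171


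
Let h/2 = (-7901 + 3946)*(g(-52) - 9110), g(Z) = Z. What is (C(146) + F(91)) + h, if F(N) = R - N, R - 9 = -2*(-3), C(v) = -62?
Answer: 72471282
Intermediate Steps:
R = 15 (R = 9 - 2*(-3) = 9 - 1*(-6) = 9 + 6 = 15)
F(N) = 15 - N
h = 72471420 (h = 2*((-7901 + 3946)*(-52 - 9110)) = 2*(-3955*(-9162)) = 2*36235710 = 72471420)
(C(146) + F(91)) + h = (-62 + (15 - 1*91)) + 72471420 = (-62 + (15 - 91)) + 72471420 = (-62 - 76) + 72471420 = -138 + 72471420 = 72471282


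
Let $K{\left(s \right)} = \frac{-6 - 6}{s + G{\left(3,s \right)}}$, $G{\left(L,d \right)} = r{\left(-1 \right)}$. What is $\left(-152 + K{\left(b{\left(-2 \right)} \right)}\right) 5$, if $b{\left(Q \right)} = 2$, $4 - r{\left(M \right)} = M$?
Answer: $- \frac{5380}{7} \approx -768.57$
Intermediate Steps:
$r{\left(M \right)} = 4 - M$
$G{\left(L,d \right)} = 5$ ($G{\left(L,d \right)} = 4 - -1 = 4 + 1 = 5$)
$K{\left(s \right)} = - \frac{12}{5 + s}$ ($K{\left(s \right)} = \frac{-6 - 6}{s + 5} = - \frac{12}{5 + s}$)
$\left(-152 + K{\left(b{\left(-2 \right)} \right)}\right) 5 = \left(-152 - \frac{12}{5 + 2}\right) 5 = \left(-152 - \frac{12}{7}\right) 5 = \left(- \frac{1076}{7}\right) 5 = - \frac{5380}{7}$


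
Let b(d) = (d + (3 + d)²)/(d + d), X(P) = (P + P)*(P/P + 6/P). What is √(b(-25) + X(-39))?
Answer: I*√7518/10 ≈ 8.6706*I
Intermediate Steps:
X(P) = 2*P*(1 + 6/P) (X(P) = (2*P)*(1 + 6/P) = 2*P*(1 + 6/P))
b(d) = (d + (3 + d)²)/(2*d) (b(d) = (d + (3 + d)²)/((2*d)) = (d + (3 + d)²)*(1/(2*d)) = (d + (3 + d)²)/(2*d))
√(b(-25) + X(-39)) = √((½)*(-25 + (3 - 25)²)/(-25) + (12 + 2*(-39))) = √((½)*(-1/25)*(-25 + (-22)²) + (12 - 78)) = √((½)*(-1/25)*(-25 + 484) - 66) = √((½)*(-1/25)*459 - 66) = √(-459/50 - 66) = √(-3759/50) = I*√7518/10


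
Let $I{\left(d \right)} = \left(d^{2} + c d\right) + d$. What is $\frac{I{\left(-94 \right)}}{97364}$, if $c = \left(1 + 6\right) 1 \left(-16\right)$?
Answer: $\frac{9635}{48682} \approx 0.19792$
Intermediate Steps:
$c = -112$ ($c = 7 \cdot 1 \left(-16\right) = 7 \left(-16\right) = -112$)
$I{\left(d \right)} = d^{2} - 111 d$ ($I{\left(d \right)} = \left(d^{2} - 112 d\right) + d = d^{2} - 111 d$)
$\frac{I{\left(-94 \right)}}{97364} = \frac{\left(-94\right) \left(-111 - 94\right)}{97364} = \left(-94\right) \left(-205\right) \frac{1}{97364} = 19270 \cdot \frac{1}{97364} = \frac{9635}{48682}$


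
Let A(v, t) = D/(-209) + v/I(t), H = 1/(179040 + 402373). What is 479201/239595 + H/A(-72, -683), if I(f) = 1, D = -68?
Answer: 834726608259877/417353728614060 ≈ 2.0000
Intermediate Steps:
H = 1/581413 ≈ 1.7199e-6
A(v, t) = 68/209 + v (A(v, t) = -68/(-209) + v/1 = -68*(-1/209) + v*1 = 68/209 + v)
479201/239595 + H/A(-72, -683) = 479201/239595 + 1/(581413*(68/209 - 72)) = 479201*(1/239595) + 1/(581413*(-14980/209)) = 479201/239595 + (1/581413)*(-209/14980) = 479201/239595 - 209/8709566740 = 834726608259877/417353728614060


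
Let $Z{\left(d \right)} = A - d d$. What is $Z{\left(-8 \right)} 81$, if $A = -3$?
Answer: $-5427$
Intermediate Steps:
$Z{\left(d \right)} = -3 - d^{2}$ ($Z{\left(d \right)} = -3 - d d = -3 - d^{2}$)
$Z{\left(-8 \right)} 81 = \left(-3 - \left(-8\right)^{2}\right) 81 = \left(-3 - 64\right) 81 = \left(-67\right) 81 = -5427$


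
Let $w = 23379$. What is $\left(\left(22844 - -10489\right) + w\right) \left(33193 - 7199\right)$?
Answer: $1474171728$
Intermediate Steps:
$\left(\left(22844 - -10489\right) + w\right) \left(33193 - 7199\right) = \left(\left(22844 - -10489\right) + 23379\right) \left(33193 - 7199\right) = \left(\left(22844 + 10489\right) + 23379\right) 25994 = \left(33333 + 23379\right) 25994 = 56712 \cdot 25994 = 1474171728$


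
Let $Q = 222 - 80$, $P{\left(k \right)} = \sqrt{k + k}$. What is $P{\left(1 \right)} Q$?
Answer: $142 \sqrt{2} \approx 200.82$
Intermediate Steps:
$P{\left(k \right)} = \sqrt{2} \sqrt{k}$ ($P{\left(k \right)} = \sqrt{2 k} = \sqrt{2} \sqrt{k}$)
$Q = 142$ ($Q = 222 - 80 = 142$)
$P{\left(1 \right)} Q = \sqrt{2} \sqrt{1} \cdot 142 = \sqrt{2} \cdot 1 \cdot 142 = \sqrt{2} \cdot 142 = 142 \sqrt{2}$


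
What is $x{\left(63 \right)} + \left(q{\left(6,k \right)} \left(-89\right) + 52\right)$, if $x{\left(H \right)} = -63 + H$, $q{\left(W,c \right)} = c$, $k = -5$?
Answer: $497$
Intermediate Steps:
$x{\left(63 \right)} + \left(q{\left(6,k \right)} \left(-89\right) + 52\right) = \left(-63 + 63\right) + \left(\left(-5\right) \left(-89\right) + 52\right) = 0 + \left(445 + 52\right) = 0 + 497 = 497$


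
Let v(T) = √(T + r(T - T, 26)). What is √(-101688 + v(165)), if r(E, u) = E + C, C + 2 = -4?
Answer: √(-101688 + √159) ≈ 318.87*I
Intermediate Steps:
C = -6 (C = -2 - 4 = -6)
r(E, u) = -6 + E (r(E, u) = E - 6 = -6 + E)
v(T) = √(-6 + T) (v(T) = √(T + (-6 + (T - T))) = √(T + (-6 + 0)) = √(T - 6) = √(-6 + T))
√(-101688 + v(165)) = √(-101688 + √(-6 + 165)) = √(-101688 + √159)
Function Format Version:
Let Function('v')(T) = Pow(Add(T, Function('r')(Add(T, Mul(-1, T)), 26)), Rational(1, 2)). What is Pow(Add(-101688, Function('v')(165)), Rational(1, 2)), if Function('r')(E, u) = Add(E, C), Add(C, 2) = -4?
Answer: Pow(Add(-101688, Pow(159, Rational(1, 2))), Rational(1, 2)) ≈ Mul(318.87, I)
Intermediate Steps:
C = -6 (C = Add(-2, -4) = -6)
Function('r')(E, u) = Add(-6, E) (Function('r')(E, u) = Add(E, -6) = Add(-6, E))
Function('v')(T) = Pow(Add(-6, T), Rational(1, 2)) (Function('v')(T) = Pow(Add(T, Add(-6, Add(T, Mul(-1, T)))), Rational(1, 2)) = Pow(Add(T, Add(-6, 0)), Rational(1, 2)) = Pow(Add(T, -6), Rational(1, 2)) = Pow(Add(-6, T), Rational(1, 2)))
Pow(Add(-101688, Function('v')(165)), Rational(1, 2)) = Pow(Add(-101688, Pow(Add(-6, 165), Rational(1, 2))), Rational(1, 2)) = Pow(Add(-101688, Pow(159, Rational(1, 2))), Rational(1, 2))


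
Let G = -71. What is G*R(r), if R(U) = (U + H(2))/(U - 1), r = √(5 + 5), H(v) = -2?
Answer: -568/9 + 71*√10/9 ≈ -38.164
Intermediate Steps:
r = √10 ≈ 3.1623
R(U) = (-2 + U)/(-1 + U) (R(U) = (U - 2)/(U - 1) = (-2 + U)/(-1 + U))
G*R(r) = -71*(-2 + √10)/(-1 + √10)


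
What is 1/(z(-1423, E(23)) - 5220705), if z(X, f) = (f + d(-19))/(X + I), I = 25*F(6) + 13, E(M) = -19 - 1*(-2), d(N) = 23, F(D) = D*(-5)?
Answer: -360/1879453801 ≈ -1.9155e-7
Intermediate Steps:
F(D) = -5*D
E(M) = -17 (E(M) = -19 + 2 = -17)
I = -737 (I = 25*(-5*6) + 13 = 25*(-30) + 13 = -750 + 13 = -737)
z(X, f) = (23 + f)/(-737 + X) (z(X, f) = (f + 23)/(X - 737) = (23 + f)/(-737 + X))
1/(z(-1423, E(23)) - 5220705) = 1/((23 - 17)/(-737 - 1423) - 5220705) = 1/(6/(-2160) - 5220705) = 1/(-1/2160*6 - 5220705) = 1/(-1/360 - 5220705) = 1/(-1879453801/360) = -360/1879453801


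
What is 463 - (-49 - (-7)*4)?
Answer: 484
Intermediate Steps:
463 - (-49 - (-7)*4) = 463 - (-49 - 1*(-28)) = 463 - (-49 + 28) = 463 - 1*(-21) = 463 + 21 = 484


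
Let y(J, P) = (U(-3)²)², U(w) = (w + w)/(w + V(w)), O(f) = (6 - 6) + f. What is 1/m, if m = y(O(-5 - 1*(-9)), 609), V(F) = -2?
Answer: 625/1296 ≈ 0.48225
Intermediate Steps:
O(f) = f (O(f) = 0 + f = f)
U(w) = 2*w/(-2 + w) (U(w) = (w + w)/(w - 2) = (2*w)/(-2 + w) = 2*w/(-2 + w))
y(J, P) = 1296/625 (y(J, P) = ((2*(-3)/(-2 - 3))²)² = ((2*(-3)/(-5))²)² = ((2*(-3)*(-⅕))²)² = ((6/5)²)² = (36/25)² = 1296/625)
m = 1296/625 ≈ 2.0736
1/m = 1/(1296/625) = 625/1296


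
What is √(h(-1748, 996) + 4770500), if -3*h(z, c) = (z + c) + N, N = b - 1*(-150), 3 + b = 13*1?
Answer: 2*√10734069/3 ≈ 2184.2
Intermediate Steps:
b = 10 (b = -3 + 13*1 = -3 + 13 = 10)
N = 160 (N = 10 - 1*(-150) = 10 + 150 = 160)
h(z, c) = -160/3 - c/3 - z/3 (h(z, c) = -((z + c) + 160)/3 = -((c + z) + 160)/3 = -(160 + c + z)/3 = -160/3 - c/3 - z/3)
√(h(-1748, 996) + 4770500) = √((-160/3 - ⅓*996 - ⅓*(-1748)) + 4770500) = √((-160/3 - 332 + 1748/3) + 4770500) = √(592/3 + 4770500) = √(14312092/3) = 2*√10734069/3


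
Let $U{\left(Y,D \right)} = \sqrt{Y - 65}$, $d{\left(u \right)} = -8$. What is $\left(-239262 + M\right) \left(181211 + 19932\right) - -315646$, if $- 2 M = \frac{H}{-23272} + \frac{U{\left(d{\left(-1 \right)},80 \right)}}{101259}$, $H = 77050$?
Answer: $- \frac{1119970302368965}{23272} - \frac{201143 i \sqrt{73}}{202518} \approx -4.8125 \cdot 10^{10} - 8.486 i$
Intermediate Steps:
$U{\left(Y,D \right)} = \sqrt{-65 + Y}$
$M = \frac{38525}{23272} - \frac{i \sqrt{73}}{202518}$ ($M = - \frac{\frac{77050}{-23272} + \frac{\sqrt{-65 - 8}}{101259}}{2} = - \frac{77050 \left(- \frac{1}{23272}\right) + \sqrt{-73} \cdot \frac{1}{101259}}{2} = - \frac{- \frac{38525}{11636} + i \sqrt{73} \cdot \frac{1}{101259}}{2} = - \frac{- \frac{38525}{11636} + \frac{i \sqrt{73}}{101259}}{2} = \frac{38525}{23272} - \frac{i \sqrt{73}}{202518} \approx 1.6554 - 4.2189 \cdot 10^{-5} i$)
$\left(-239262 + M\right) \left(181211 + 19932\right) - -315646 = \left(-239262 + \left(\frac{38525}{23272} - \frac{i \sqrt{73}}{202518}\right)\right) \left(181211 + 19932\right) - -315646 = \left(- \frac{5568066739}{23272} - \frac{i \sqrt{73}}{202518}\right) 201143 + 315646 = \left(- \frac{1119977648082677}{23272} - \frac{201143 i \sqrt{73}}{202518}\right) + 315646 = - \frac{1119970302368965}{23272} - \frac{201143 i \sqrt{73}}{202518}$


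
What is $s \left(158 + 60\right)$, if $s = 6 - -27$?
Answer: $7194$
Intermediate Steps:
$s = 33$ ($s = 6 + 27 = 33$)
$s \left(158 + 60\right) = 33 \left(158 + 60\right) = 33 \cdot 218 = 7194$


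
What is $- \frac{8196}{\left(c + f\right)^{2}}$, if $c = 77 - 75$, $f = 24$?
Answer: $- \frac{2049}{169} \approx -12.124$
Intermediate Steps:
$c = 2$ ($c = 77 - 75 = 2$)
$- \frac{8196}{\left(c + f\right)^{2}} = - \frac{8196}{\left(2 + 24\right)^{2}} = - \frac{8196}{26^{2}} = - \frac{8196}{676} = \left(-8196\right) \frac{1}{676} = - \frac{2049}{169}$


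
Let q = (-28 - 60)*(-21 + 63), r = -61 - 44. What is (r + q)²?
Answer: 14447601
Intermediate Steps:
r = -105
q = -3696 (q = -88*42 = -3696)
(r + q)² = (-105 - 3696)² = (-3801)² = 14447601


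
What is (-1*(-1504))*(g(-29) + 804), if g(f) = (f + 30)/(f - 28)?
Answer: 68923808/57 ≈ 1.2092e+6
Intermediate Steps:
g(f) = (30 + f)/(-28 + f)
(-1*(-1504))*(g(-29) + 804) = (-1*(-1504))*((30 - 29)/(-28 - 29) + 804) = 1504*(1/(-57) + 804) = 1504*(-1/57*1 + 804) = 1504*(-1/57 + 804) = 1504*(45827/57) = 68923808/57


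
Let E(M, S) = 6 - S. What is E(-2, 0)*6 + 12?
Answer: 48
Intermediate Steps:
E(-2, 0)*6 + 12 = (6 - 1*0)*6 + 12 = (6 + 0)*6 + 12 = 6*6 + 12 = 36 + 12 = 48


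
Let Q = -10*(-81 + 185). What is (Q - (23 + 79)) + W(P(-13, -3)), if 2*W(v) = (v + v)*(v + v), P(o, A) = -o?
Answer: -804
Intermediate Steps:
Q = -1040 (Q = -10*104 = -1040)
W(v) = 2*v² (W(v) = ((v + v)*(v + v))/2 = ((2*v)*(2*v))/2 = (4*v²)/2 = 2*v²)
(Q - (23 + 79)) + W(P(-13, -3)) = (-1040 - (23 + 79)) + 2*(-1*(-13))² = (-1040 - 1*102) + 2*13² = (-1040 - 102) + 2*169 = -1142 + 338 = -804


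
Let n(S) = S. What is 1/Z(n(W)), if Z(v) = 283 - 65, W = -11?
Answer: 1/218 ≈ 0.0045872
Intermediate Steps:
Z(v) = 218
1/Z(n(W)) = 1/218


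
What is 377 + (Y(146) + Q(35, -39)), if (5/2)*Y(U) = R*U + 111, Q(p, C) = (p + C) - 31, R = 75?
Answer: 23832/5 ≈ 4766.4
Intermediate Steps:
Q(p, C) = -31 + C + p (Q(p, C) = (C + p) - 31 = -31 + C + p)
Y(U) = 222/5 + 30*U (Y(U) = 2*(75*U + 111)/5 = 2*(111 + 75*U)/5 = 222/5 + 30*U)
377 + (Y(146) + Q(35, -39)) = 377 + ((222/5 + 30*146) + (-31 - 39 + 35)) = 377 + ((222/5 + 4380) - 35) = 377 + (22122/5 - 35) = 377 + 21947/5 = 23832/5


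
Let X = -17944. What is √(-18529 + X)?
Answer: I*√36473 ≈ 190.98*I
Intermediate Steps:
√(-18529 + X) = √(-18529 - 17944) = √(-36473) = I*√36473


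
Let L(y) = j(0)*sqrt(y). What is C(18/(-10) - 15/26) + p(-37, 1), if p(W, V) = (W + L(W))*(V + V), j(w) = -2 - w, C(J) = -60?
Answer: -134 - 4*I*sqrt(37) ≈ -134.0 - 24.331*I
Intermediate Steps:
L(y) = -2*sqrt(y) (L(y) = (-2 - 1*0)*sqrt(y) = (-2 + 0)*sqrt(y) = -2*sqrt(y))
p(W, V) = 2*V*(W - 2*sqrt(W)) (p(W, V) = (W - 2*sqrt(W))*(V + V) = (W - 2*sqrt(W))*(2*V) = 2*V*(W - 2*sqrt(W)))
C(18/(-10) - 15/26) + p(-37, 1) = -60 + 2*1*(-37 - 2*I*sqrt(37)) = -60 + (-74 - 4*I*sqrt(37)) = -134 - 4*I*sqrt(37)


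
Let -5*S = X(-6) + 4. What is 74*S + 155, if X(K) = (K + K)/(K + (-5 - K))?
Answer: 1507/25 ≈ 60.280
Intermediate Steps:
X(K) = -2*K/5 (X(K) = (2*K)/(-5) = (2*K)*(-⅕) = -2*K/5)
S = -32/25 (S = -(-⅖*(-6) + 4)/5 = -(12/5 + 4)/5 = -⅕*32/5 = -32/25 ≈ -1.2800)
74*S + 155 = 74*(-32/25) + 155 = -2368/25 + 155 = 1507/25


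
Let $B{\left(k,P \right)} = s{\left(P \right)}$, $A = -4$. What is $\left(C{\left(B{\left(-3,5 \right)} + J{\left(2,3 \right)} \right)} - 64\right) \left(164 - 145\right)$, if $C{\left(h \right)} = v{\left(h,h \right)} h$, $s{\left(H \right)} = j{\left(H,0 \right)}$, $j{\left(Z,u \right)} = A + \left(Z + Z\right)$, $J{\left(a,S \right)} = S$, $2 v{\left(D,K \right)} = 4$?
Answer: $-874$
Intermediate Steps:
$v{\left(D,K \right)} = 2$ ($v{\left(D,K \right)} = \frac{1}{2} \cdot 4 = 2$)
$j{\left(Z,u \right)} = -4 + 2 Z$ ($j{\left(Z,u \right)} = -4 + \left(Z + Z\right) = -4 + 2 Z$)
$s{\left(H \right)} = -4 + 2 H$
$B{\left(k,P \right)} = -4 + 2 P$
$C{\left(h \right)} = 2 h$
$\left(C{\left(B{\left(-3,5 \right)} + J{\left(2,3 \right)} \right)} - 64\right) \left(164 - 145\right) = \left(2 \left(\left(-4 + 2 \cdot 5\right) + 3\right) - 64\right) \left(164 - 145\right) = \left(2 \left(\left(-4 + 10\right) + 3\right) - 64\right) 19 = \left(2 \left(6 + 3\right) - 64\right) 19 = \left(2 \cdot 9 - 64\right) 19 = \left(18 - 64\right) 19 = \left(-46\right) 19 = -874$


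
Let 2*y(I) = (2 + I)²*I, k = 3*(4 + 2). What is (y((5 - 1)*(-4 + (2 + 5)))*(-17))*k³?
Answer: -116593344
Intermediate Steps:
k = 18 (k = 3*6 = 18)
y(I) = I*(2 + I)²/2 (y(I) = ((2 + I)²*I)/2 = (I*(2 + I)²)/2 = I*(2 + I)²/2)
(y((5 - 1)*(-4 + (2 + 5)))*(-17))*k³ = ((((5 - 1)*(-4 + (2 + 5)))*(2 + (5 - 1)*(-4 + (2 + 5)))²/2)*(-17))*18³ = (((4*(-4 + 7))*(2 + 4*(-4 + 7))²/2)*(-17))*5832 = (((4*3)*(2 + 4*3)²/2)*(-17))*5832 = (((½)*12*(2 + 12)²)*(-17))*5832 = (((½)*12*14²)*(-17))*5832 = (((½)*12*196)*(-17))*5832 = (1176*(-17))*5832 = -19992*5832 = -116593344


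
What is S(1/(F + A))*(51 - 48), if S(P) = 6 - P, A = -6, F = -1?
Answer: 129/7 ≈ 18.429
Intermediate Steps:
S(1/(F + A))*(51 - 48) = (6 - 1/(-1 - 6))*(51 - 48) = (6 - 1/(-7))*3 = (6 - 1*(-⅐))*3 = (6 + ⅐)*3 = (43/7)*3 = 129/7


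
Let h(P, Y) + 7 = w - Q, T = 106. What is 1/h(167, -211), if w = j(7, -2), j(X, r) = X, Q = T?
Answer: -1/106 ≈ -0.0094340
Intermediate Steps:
Q = 106
w = 7
h(P, Y) = -106 (h(P, Y) = -7 + (7 - 1*106) = -7 + (7 - 106) = -7 - 99 = -106)
1/h(167, -211) = 1/(-106) = -1/106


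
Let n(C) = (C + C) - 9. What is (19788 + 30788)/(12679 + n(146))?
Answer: 25288/6481 ≈ 3.9019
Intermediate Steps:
n(C) = -9 + 2*C (n(C) = 2*C - 9 = -9 + 2*C)
(19788 + 30788)/(12679 + n(146)) = (19788 + 30788)/(12679 + (-9 + 2*146)) = 50576/(12679 + (-9 + 292)) = 50576/(12679 + 283) = 50576/12962 = 50576*(1/12962) = 25288/6481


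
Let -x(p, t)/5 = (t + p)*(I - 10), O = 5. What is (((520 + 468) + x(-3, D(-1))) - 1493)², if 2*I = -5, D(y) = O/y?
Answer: 1010025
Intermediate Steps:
D(y) = 5/y
I = -5/2 (I = (½)*(-5) = -5/2 ≈ -2.5000)
x(p, t) = 125*p/2 + 125*t/2 (x(p, t) = -5*(t + p)*(-5/2 - 10) = -5*(p + t)*(-25)/2 = -5*(-25*p/2 - 25*t/2) = 125*p/2 + 125*t/2)
(((520 + 468) + x(-3, D(-1))) - 1493)² = (((520 + 468) + ((125/2)*(-3) + 125*(5/(-1))/2)) - 1493)² = ((988 + (-375/2 + 125*(5*(-1))/2)) - 1493)² = ((988 + (-375/2 + (125/2)*(-5))) - 1493)² = ((988 + (-375/2 - 625/2)) - 1493)² = ((988 - 500) - 1493)² = (488 - 1493)² = (-1005)² = 1010025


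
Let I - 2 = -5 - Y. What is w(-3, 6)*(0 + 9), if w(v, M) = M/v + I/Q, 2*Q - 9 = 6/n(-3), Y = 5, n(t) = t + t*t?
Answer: -162/5 ≈ -32.400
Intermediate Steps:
n(t) = t + t**2
I = -8 (I = 2 + (-5 - 1*5) = 2 + (-5 - 5) = 2 - 10 = -8)
Q = 5 (Q = 9/2 + (6/((-3*(1 - 3))))/2 = 9/2 + (6/((-3*(-2))))/2 = 9/2 + (6/6)/2 = 9/2 + (6*(1/6))/2 = 9/2 + (1/2)*1 = 9/2 + 1/2 = 5)
w(v, M) = -8/5 + M/v (w(v, M) = M/v - 8/5 = -8/5 + M/v)
w(-3, 6)*(0 + 9) = (-8/5 + 6/(-3))*(0 + 9) = (-8/5 + 6*(-1/3))*9 = (-8/5 - 2)*9 = -18/5*9 = -162/5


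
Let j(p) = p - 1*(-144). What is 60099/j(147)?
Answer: 20033/97 ≈ 206.53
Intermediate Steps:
j(p) = 144 + p (j(p) = p + 144 = 144 + p)
60099/j(147) = 60099/(144 + 147) = 60099/291 = 60099*(1/291) = 20033/97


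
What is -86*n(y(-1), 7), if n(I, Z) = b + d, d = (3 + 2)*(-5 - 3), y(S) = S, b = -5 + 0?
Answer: 3870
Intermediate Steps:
b = -5
d = -40 (d = 5*(-8) = -40)
n(I, Z) = -45 (n(I, Z) = -5 - 40 = -45)
-86*n(y(-1), 7) = -86*(-45) = 3870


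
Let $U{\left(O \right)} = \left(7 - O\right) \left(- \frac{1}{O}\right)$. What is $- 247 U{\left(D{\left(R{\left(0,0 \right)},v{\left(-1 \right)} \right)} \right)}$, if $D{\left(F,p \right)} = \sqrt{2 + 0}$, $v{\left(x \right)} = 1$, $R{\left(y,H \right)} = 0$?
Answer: $-247 + \frac{1729 \sqrt{2}}{2} \approx 975.59$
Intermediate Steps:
$D{\left(F,p \right)} = \sqrt{2}$
$U{\left(O \right)} = - \frac{7 - O}{O}$
$- 247 U{\left(D{\left(R{\left(0,0 \right)},v{\left(-1 \right)} \right)} \right)} = - 247 \frac{-7 + \sqrt{2}}{\sqrt{2}} = - 247 \frac{\sqrt{2}}{2} \left(-7 + \sqrt{2}\right) = - 247 \frac{\sqrt{2} \left(-7 + \sqrt{2}\right)}{2} = - \frac{247 \sqrt{2} \left(-7 + \sqrt{2}\right)}{2}$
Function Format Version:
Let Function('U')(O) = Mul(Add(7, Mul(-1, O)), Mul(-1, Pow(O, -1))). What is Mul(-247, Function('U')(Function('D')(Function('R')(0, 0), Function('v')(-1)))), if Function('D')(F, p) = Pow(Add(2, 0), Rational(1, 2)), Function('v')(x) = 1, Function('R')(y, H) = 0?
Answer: Add(-247, Mul(Rational(1729, 2), Pow(2, Rational(1, 2)))) ≈ 975.59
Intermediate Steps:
Function('D')(F, p) = Pow(2, Rational(1, 2))
Function('U')(O) = Mul(-1, Pow(O, -1), Add(7, Mul(-1, O)))
Mul(-247, Function('U')(Function('D')(Function('R')(0, 0), Function('v')(-1)))) = Mul(-247, Mul(Pow(Pow(2, Rational(1, 2)), -1), Add(-7, Pow(2, Rational(1, 2))))) = Mul(-247, Mul(Mul(Rational(1, 2), Pow(2, Rational(1, 2))), Add(-7, Pow(2, Rational(1, 2))))) = Mul(-247, Mul(Rational(1, 2), Pow(2, Rational(1, 2)), Add(-7, Pow(2, Rational(1, 2))))) = Mul(Rational(-247, 2), Pow(2, Rational(1, 2)), Add(-7, Pow(2, Rational(1, 2))))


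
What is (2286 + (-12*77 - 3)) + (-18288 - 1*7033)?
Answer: -23962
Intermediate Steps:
(2286 + (-12*77 - 3)) + (-18288 - 1*7033) = (2286 + (-924 - 3)) + (-18288 - 7033) = (2286 - 927) - 25321 = 1359 - 25321 = -23962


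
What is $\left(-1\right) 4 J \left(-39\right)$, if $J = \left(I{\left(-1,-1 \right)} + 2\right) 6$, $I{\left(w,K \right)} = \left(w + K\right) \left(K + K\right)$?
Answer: $5616$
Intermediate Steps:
$I{\left(w,K \right)} = 2 K \left(K + w\right)$ ($I{\left(w,K \right)} = \left(K + w\right) 2 K = 2 K \left(K + w\right)$)
$J = 36$ ($J = \left(2 \left(-1\right) \left(-1 - 1\right) + 2\right) 6 = \left(2 \left(-1\right) \left(-2\right) + 2\right) 6 = \left(4 + 2\right) 6 = 6 \cdot 6 = 36$)
$\left(-1\right) 4 J \left(-39\right) = \left(-1\right) 4 \cdot 36 \left(-39\right) = \left(-4\right) 36 \left(-39\right) = \left(-144\right) \left(-39\right) = 5616$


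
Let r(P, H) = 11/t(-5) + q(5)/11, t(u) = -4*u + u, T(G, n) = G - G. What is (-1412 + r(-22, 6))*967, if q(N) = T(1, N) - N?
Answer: -225247178/165 ≈ -1.3651e+6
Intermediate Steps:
T(G, n) = 0
t(u) = -3*u
q(N) = -N (q(N) = 0 - N = -N)
r(P, H) = 46/165 (r(P, H) = 11/((-3*(-5))) - 1*5/11 = 11/15 - 5*1/11 = 11*(1/15) - 5/11 = 11/15 - 5/11 = 46/165)
(-1412 + r(-22, 6))*967 = (-1412 + 46/165)*967 = -232934/165*967 = -225247178/165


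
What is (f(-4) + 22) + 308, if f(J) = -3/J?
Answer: 1323/4 ≈ 330.75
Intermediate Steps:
(f(-4) + 22) + 308 = (-3/(-4) + 22) + 308 = (-3*(-¼) + 22) + 308 = (¾ + 22) + 308 = 91/4 + 308 = 1323/4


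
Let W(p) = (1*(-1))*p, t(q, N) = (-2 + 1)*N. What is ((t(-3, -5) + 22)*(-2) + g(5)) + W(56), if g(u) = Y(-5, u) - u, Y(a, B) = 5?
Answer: -110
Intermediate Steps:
t(q, N) = -N
g(u) = 5 - u
W(p) = -p
((t(-3, -5) + 22)*(-2) + g(5)) + W(56) = ((-1*(-5) + 22)*(-2) + (5 - 1*5)) - 1*56 = ((5 + 22)*(-2) + (5 - 5)) - 56 = (27*(-2) + 0) - 56 = (-54 + 0) - 56 = -54 - 56 = -110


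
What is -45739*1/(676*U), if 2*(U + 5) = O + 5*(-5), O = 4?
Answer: 45739/10478 ≈ 4.3652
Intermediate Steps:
U = -31/2 (U = -5 + (4 + 5*(-5))/2 = -5 + (4 - 25)/2 = -5 + (1/2)*(-21) = -5 - 21/2 = -31/2 ≈ -15.500)
-45739*1/(676*U) = -45739/(-26*(-31/2)*(-26)) = -45739/(403*(-26)) = -45739/(-10478) = -45739*(-1/10478) = 45739/10478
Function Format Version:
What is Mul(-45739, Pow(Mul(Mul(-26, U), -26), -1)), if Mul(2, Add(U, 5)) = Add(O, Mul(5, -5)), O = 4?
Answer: Rational(45739, 10478) ≈ 4.3652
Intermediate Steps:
U = Rational(-31, 2) (U = Add(-5, Mul(Rational(1, 2), Add(4, Mul(5, -5)))) = Add(-5, Mul(Rational(1, 2), Add(4, -25))) = Add(-5, Mul(Rational(1, 2), -21)) = Add(-5, Rational(-21, 2)) = Rational(-31, 2) ≈ -15.500)
Mul(-45739, Pow(Mul(Mul(-26, U), -26), -1)) = Mul(-45739, Pow(Mul(Mul(-26, Rational(-31, 2)), -26), -1)) = Mul(-45739, Pow(Mul(403, -26), -1)) = Mul(-45739, Pow(-10478, -1)) = Mul(-45739, Rational(-1, 10478)) = Rational(45739, 10478)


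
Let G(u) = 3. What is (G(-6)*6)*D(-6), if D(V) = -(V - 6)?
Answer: 216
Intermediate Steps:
D(V) = 6 - V (D(V) = -(-6 + V) = 6 - V)
(G(-6)*6)*D(-6) = (3*6)*(6 - 1*(-6)) = 18*(6 + 6) = 18*12 = 216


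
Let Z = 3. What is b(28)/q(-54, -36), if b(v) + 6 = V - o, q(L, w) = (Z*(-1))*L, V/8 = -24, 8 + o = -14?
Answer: -88/81 ≈ -1.0864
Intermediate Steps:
o = -22 (o = -8 - 14 = -22)
V = -192 (V = 8*(-24) = -192)
q(L, w) = -3*L (q(L, w) = (3*(-1))*L = -3*L)
b(v) = -176 (b(v) = -6 + (-192 - 1*(-22)) = -6 + (-192 + 22) = -6 - 170 = -176)
b(28)/q(-54, -36) = -176/((-3*(-54))) = -176/162 = -176*1/162 = -88/81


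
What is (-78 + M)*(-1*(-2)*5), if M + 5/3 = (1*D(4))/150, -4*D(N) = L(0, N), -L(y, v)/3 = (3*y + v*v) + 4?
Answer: -2387/3 ≈ -795.67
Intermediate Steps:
L(y, v) = -12 - 9*y - 3*v² (L(y, v) = -3*((3*y + v*v) + 4) = -3*((3*y + v²) + 4) = -3*((v² + 3*y) + 4) = -3*(4 + v² + 3*y) = -12 - 9*y - 3*v²)
D(N) = 3 + 3*N²/4 (D(N) = -(-12 - 9*0 - 3*N²)/4 = -(-12 + 0 - 3*N²)/4 = -(-12 - 3*N²)/4 = 3 + 3*N²/4)
M = -47/30 (M = -5/3 + (1*(3 + (¾)*4²))/150 = -5/3 + (1*(3 + (¾)*16))*(1/150) = -5/3 + (1*(3 + 12))*(1/150) = -5/3 + (1*15)*(1/150) = -5/3 + 15*(1/150) = -5/3 + ⅒ = -47/30 ≈ -1.5667)
(-78 + M)*(-1*(-2)*5) = (-78 - 47/30)*(-1*(-2)*5) = -2387*5/15 = -2387/30*10 = -2387/3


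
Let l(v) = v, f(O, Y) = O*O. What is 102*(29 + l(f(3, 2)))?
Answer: 3876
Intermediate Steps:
f(O, Y) = O²
102*(29 + l(f(3, 2))) = 102*(29 + 3²) = 102*(29 + 9) = 102*38 = 3876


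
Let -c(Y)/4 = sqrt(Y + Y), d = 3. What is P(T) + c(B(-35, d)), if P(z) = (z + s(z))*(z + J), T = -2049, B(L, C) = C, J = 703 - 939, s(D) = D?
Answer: 9363930 - 4*sqrt(6) ≈ 9.3639e+6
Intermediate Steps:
J = -236
c(Y) = -4*sqrt(2)*sqrt(Y) (c(Y) = -4*sqrt(Y + Y) = -4*sqrt(2)*sqrt(Y))
P(z) = 2*z*(-236 + z) (P(z) = (z + z)*(z - 236) = (2*z)*(-236 + z) = 2*z*(-236 + z))
P(T) + c(B(-35, d)) = 2*(-2049)*(-236 - 2049) - 4*sqrt(2)*sqrt(3) = 2*(-2049)*(-2285) - 4*sqrt(6) = 9363930 - 4*sqrt(6)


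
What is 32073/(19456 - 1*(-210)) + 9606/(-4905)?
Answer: -10531177/32153910 ≈ -0.32752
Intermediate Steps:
32073/(19456 - 1*(-210)) + 9606/(-4905) = 32073/(19456 + 210) + 9606*(-1/4905) = 32073/19666 - 3202/1635 = -10531177/32153910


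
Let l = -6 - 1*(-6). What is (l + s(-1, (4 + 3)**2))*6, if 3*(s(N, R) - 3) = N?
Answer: 16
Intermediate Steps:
l = 0 (l = -6 + 6 = 0)
s(N, R) = 3 + N/3
(l + s(-1, (4 + 3)**2))*6 = (0 + (3 + (1/3)*(-1)))*6 = (0 + (3 - 1/3))*6 = (0 + 8/3)*6 = (8/3)*6 = 16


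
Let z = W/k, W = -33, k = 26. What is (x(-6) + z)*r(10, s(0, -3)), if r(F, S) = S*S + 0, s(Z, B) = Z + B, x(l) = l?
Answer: -1701/26 ≈ -65.423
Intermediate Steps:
z = -33/26 ≈ -1.2692
s(Z, B) = B + Z
r(F, S) = S**2 (r(F, S) = S**2 + 0 = S**2)
(x(-6) + z)*r(10, s(0, -3)) = (-6 - 33/26)*(-3 + 0)**2 = -189/26*(-3)**2 = -189/26*9 = -1701/26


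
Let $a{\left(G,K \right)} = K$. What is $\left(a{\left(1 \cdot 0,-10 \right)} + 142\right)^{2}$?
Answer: $17424$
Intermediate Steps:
$\left(a{\left(1 \cdot 0,-10 \right)} + 142\right)^{2} = \left(-10 + 142\right)^{2} = 132^{2} = 17424$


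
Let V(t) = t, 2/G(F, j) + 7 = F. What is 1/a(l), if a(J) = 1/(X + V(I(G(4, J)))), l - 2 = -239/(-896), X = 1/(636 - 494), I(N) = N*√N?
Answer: 1/142 - 2*I*√6/9 ≈ 0.0070423 - 0.54433*I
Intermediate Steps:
G(F, j) = 2/(-7 + F)
I(N) = N^(3/2)
X = 1/142 ≈ 0.0070423
l = 2031/896 (l = 2 - 239/(-896) = 2 - 239*(-1/896) = 2 + 239/896 = 2031/896 ≈ 2.2667)
a(J) = 1/(1/142 - 2*I*√6/9) (a(J) = 1/(1/142 + (2/(-7 + 4))^(3/2)) = 1/(1/142 + (2/(-3))^(3/2)) = 1/(1/142 + (2*(-⅓))^(3/2)) = 1/(1/142 + (-⅔)^(3/2)) = 1/(1/142 - 2*I*√6/9))
1/a(l) = 1/(3834/161339 + 120984*I*√6/161339)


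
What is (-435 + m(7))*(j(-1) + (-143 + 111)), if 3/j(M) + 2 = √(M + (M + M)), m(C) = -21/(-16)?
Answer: 797985/56 + 20817*I*√3/112 ≈ 14250.0 + 321.93*I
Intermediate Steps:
m(C) = 21/16 (m(C) = -21*(-1/16) = 21/16)
j(M) = 3/(-2 + √3*√M) (j(M) = 3/(-2 + √(M + (M + M))) = 3/(-2 + √(M + 2*M)) = 3/(-2 + √(3*M)) = 3/(-2 + √3*√M))
(-435 + m(7))*(j(-1) + (-143 + 111)) = (-435 + 21/16)*(3/(-2 + √3*√(-1)) + (-143 + 111)) = -6939*(3/(-2 + √3*I) - 32)/16 = -6939*(3/(-2 + I*√3) - 32)/16 = -6939*(-32 + 3/(-2 + I*√3))/16 = 13878 - 20817/(16*(-2 + I*√3))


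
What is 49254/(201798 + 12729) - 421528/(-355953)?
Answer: 35987082106/25453843077 ≈ 1.4138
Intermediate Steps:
49254/(201798 + 12729) - 421528/(-355953) = 49254/214527 - 421528*(-1/355953) = 49254*(1/214527) + 421528/355953 = 16418/71509 + 421528/355953 = 35987082106/25453843077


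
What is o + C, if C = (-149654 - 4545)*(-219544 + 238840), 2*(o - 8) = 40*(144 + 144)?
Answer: -2975418136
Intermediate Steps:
o = 5768 (o = 8 + (40*(144 + 144))/2 = 8 + (40*288)/2 = 8 + (½)*11520 = 8 + 5760 = 5768)
C = -2975423904 (C = -154199*19296 = -2975423904)
o + C = 5768 - 2975423904 = -2975418136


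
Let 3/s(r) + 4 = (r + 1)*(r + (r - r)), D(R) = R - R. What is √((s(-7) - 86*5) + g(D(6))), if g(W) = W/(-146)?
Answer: 31*I*√646/38 ≈ 20.735*I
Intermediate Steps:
D(R) = 0
g(W) = -W/146 (g(W) = W*(-1/146) = -W/146)
s(r) = 3/(-4 + r*(1 + r)) (s(r) = 3/(-4 + (r + 1)*(r + (r - r))) = 3/(-4 + (1 + r)*(r + 0)) = 3/(-4 + (1 + r)*r) = 3/(-4 + r*(1 + r)))
√((s(-7) - 86*5) + g(D(6))) = √((3/(-4 - 7 + (-7)²) - 86*5) - 1/146*0) = √((3/(-4 - 7 + 49) - 430) + 0) = √((3/38 - 430) + 0) = √(-16337/38 + 0) = √(-16337/38) = 31*I*√646/38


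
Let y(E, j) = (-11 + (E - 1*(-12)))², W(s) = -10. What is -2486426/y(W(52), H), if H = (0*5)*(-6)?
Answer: -2486426/81 ≈ -30697.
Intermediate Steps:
H = 0 (H = 0*(-6) = 0)
y(E, j) = (1 + E)² (y(E, j) = (-11 + (E + 12))² = (-11 + (12 + E))² = (1 + E)²)
-2486426/y(W(52), H) = -2486426/(1 - 10)² = -2486426/((-9)²) = -2486426/81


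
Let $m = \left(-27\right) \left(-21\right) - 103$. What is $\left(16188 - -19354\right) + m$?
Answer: $36006$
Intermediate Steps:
$m = 464$ ($m = 567 - 103 = 464$)
$\left(16188 - -19354\right) + m = \left(16188 - -19354\right) + 464 = \left(16188 + 19354\right) + 464 = 35542 + 464 = 36006$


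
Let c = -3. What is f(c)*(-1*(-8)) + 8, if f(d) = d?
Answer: -16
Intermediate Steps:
f(c)*(-1*(-8)) + 8 = -(-3)*(-8) + 8 = -3*8 + 8 = -24 + 8 = -16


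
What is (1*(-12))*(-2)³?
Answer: 96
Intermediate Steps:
(1*(-12))*(-2)³ = -12*(-8) = 96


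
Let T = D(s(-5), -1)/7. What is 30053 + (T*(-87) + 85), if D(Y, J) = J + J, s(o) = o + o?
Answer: 211140/7 ≈ 30163.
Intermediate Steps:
s(o) = 2*o
D(Y, J) = 2*J
T = -2/7 (T = (2*(-1))/7 = -2*⅐ = -2/7 ≈ -0.28571)
30053 + (T*(-87) + 85) = 30053 + (-2/7*(-87) + 85) = 30053 + (174/7 + 85) = 30053 + 769/7 = 211140/7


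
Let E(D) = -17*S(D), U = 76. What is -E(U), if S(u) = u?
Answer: 1292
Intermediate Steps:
E(D) = -17*D
-E(U) = -(-17)*76 = -1*(-1292) = 1292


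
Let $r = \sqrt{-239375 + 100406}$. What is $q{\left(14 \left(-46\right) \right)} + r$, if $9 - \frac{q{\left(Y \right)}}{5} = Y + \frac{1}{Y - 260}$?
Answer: $\frac{2951565}{904} + 3 i \sqrt{15441} \approx 3265.0 + 372.79 i$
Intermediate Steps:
$q{\left(Y \right)} = 45 - 5 Y - \frac{5}{-260 + Y}$ ($q{\left(Y \right)} = 45 - 5 \left(Y + \frac{1}{Y - 260}\right) = 45 - 5 \left(Y + \frac{1}{-260 + Y}\right) = 45 - \left(5 Y + \frac{5}{-260 + Y}\right) = 45 - 5 Y - \frac{5}{-260 + Y}$)
$r = 3 i \sqrt{15441}$ ($r = \sqrt{-138969} = 3 i \sqrt{15441} \approx 372.79 i$)
$q{\left(14 \left(-46\right) \right)} + r = \frac{5 \left(-2341 - \left(14 \left(-46\right)\right)^{2} + 269 \cdot 14 \left(-46\right)\right)}{-260 + 14 \left(-46\right)} + 3 i \sqrt{15441} = \frac{5 \left(-2341 - \left(-644\right)^{2} + 269 \left(-644\right)\right)}{-260 - 644} + 3 i \sqrt{15441} = \frac{5 \left(-2341 - 414736 - 173236\right)}{-904} + 3 i \sqrt{15441} = 5 \left(- \frac{1}{904}\right) \left(-2341 - 414736 - 173236\right) + 3 i \sqrt{15441} = 5 \left(- \frac{1}{904}\right) \left(-590313\right) + 3 i \sqrt{15441} = \frac{2951565}{904} + 3 i \sqrt{15441}$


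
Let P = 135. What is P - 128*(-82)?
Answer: 10631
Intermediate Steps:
P - 128*(-82) = 135 - 128*(-82) = 135 + 10496 = 10631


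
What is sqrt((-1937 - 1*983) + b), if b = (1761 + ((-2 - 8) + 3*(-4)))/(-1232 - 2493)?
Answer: I*sqrt(1620932111)/745 ≈ 54.041*I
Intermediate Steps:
b = -1739/3725 (b = (1761 + (-10 - 12))/(-3725) = (1761 - 22)*(-1/3725) = 1739*(-1/3725) = -1739/3725 ≈ -0.46685)
sqrt((-1937 - 1*983) + b) = sqrt((-1937 - 1*983) - 1739/3725) = sqrt((-1937 - 983) - 1739/3725) = sqrt(-2920 - 1739/3725) = sqrt(-10878739/3725) = I*sqrt(1620932111)/745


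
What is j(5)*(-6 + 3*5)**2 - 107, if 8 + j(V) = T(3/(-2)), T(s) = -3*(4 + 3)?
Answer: -2456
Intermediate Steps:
T(s) = -21 (T(s) = -3*7 = -21)
j(V) = -29 (j(V) = -8 - 21 = -29)
j(5)*(-6 + 3*5)**2 - 107 = -29*(-6 + 3*5)**2 - 107 = -29*(-6 + 15)**2 - 107 = -29*9**2 - 107 = -29*81 - 107 = -2349 - 107 = -2456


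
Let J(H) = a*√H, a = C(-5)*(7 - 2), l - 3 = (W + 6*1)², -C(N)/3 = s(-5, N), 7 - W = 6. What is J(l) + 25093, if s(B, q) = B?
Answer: 25093 + 150*√13 ≈ 25634.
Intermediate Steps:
W = 1 (W = 7 - 1*6 = 7 - 6 = 1)
C(N) = 15 (C(N) = -3*(-5) = 15)
l = 52 (l = 3 + (1 + 6*1)² = 3 + (1 + 6)² = 3 + 7² = 3 + 49 = 52)
a = 75 (a = 15*(7 - 2) = 15*5 = 75)
J(H) = 75*√H
J(l) + 25093 = 75*√52 + 25093 = 75*(2*√13) + 25093 = 150*√13 + 25093 = 25093 + 150*√13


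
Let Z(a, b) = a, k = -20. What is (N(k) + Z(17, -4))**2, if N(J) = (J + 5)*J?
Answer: 100489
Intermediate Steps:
N(J) = J*(5 + J) (N(J) = (5 + J)*J = J*(5 + J))
(N(k) + Z(17, -4))**2 = (-20*(5 - 20) + 17)**2 = (-20*(-15) + 17)**2 = (300 + 17)**2 = 317**2 = 100489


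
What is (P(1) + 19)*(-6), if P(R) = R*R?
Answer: -120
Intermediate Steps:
P(R) = R²
(P(1) + 19)*(-6) = (1² + 19)*(-6) = (1 + 19)*(-6) = 20*(-6) = -120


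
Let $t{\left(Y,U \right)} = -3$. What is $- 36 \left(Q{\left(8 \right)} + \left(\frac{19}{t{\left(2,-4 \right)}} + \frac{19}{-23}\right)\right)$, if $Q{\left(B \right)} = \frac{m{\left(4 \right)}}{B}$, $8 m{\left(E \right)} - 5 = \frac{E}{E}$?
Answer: $\frac{46803}{184} \approx 254.36$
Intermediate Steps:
$m{\left(E \right)} = \frac{3}{4}$ ($m{\left(E \right)} = \frac{5}{8} + \frac{E \frac{1}{E}}{8} = \frac{5}{8} + \frac{1}{8} \cdot 1 = \frac{5}{8} + \frac{1}{8} = \frac{3}{4}$)
$Q{\left(B \right)} = \frac{3}{4 B}$
$- 36 \left(Q{\left(8 \right)} + \left(\frac{19}{t{\left(2,-4 \right)}} + \frac{19}{-23}\right)\right) = - 36 \left(\frac{3}{4 \cdot 8} + \left(\frac{19}{-3} + \frac{19}{-23}\right)\right) = - 36 \left(\frac{3}{4} \cdot \frac{1}{8} + \left(19 \left(- \frac{1}{3}\right) + 19 \left(- \frac{1}{23}\right)\right)\right) = - 36 \left(\frac{3}{32} - \frac{494}{69}\right) = \left(-36\right) \left(- \frac{15601}{2208}\right) = \frac{46803}{184}$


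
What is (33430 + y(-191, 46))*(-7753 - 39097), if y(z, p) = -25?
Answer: -1565024250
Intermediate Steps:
(33430 + y(-191, 46))*(-7753 - 39097) = (33430 - 25)*(-7753 - 39097) = 33405*(-46850) = -1565024250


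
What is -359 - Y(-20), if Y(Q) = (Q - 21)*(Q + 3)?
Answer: -1056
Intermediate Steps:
Y(Q) = (-21 + Q)*(3 + Q)
-359 - Y(-20) = -359 - (-63 + (-20)² - 18*(-20)) = -359 - (-63 + 400 + 360) = -359 - 1*697 = -359 - 697 = -1056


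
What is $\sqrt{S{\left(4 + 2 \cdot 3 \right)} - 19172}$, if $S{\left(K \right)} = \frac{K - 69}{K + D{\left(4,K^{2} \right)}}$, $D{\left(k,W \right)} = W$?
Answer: $\frac{3 i \sqrt{25776410}}{110} \approx 138.46 i$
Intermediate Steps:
$S{\left(K \right)} = \frac{-69 + K}{K + K^{2}}$ ($S{\left(K \right)} = \frac{K - 69}{K + K^{2}} = \frac{-69 + K}{K + K^{2}}$)
$\sqrt{S{\left(4 + 2 \cdot 3 \right)} - 19172} = \sqrt{\frac{-69 + \left(4 + 2 \cdot 3\right)}{\left(4 + 2 \cdot 3\right) \left(1 + \left(4 + 2 \cdot 3\right)\right)} - 19172} = \sqrt{\frac{-69 + \left(4 + 6\right)}{\left(4 + 6\right) \left(1 + \left(4 + 6\right)\right)} - 19172} = \sqrt{\frac{-69 + 10}{10 \left(1 + 10\right)} - 19172} = \sqrt{\frac{1}{10} \cdot \frac{1}{11} \left(-59\right) - 19172} = \sqrt{- \frac{59}{110} - 19172} = \sqrt{- \frac{2108979}{110}} = \frac{3 i \sqrt{25776410}}{110}$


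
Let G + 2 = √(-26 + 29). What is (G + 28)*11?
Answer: 286 + 11*√3 ≈ 305.05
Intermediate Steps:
G = -2 + √3 (G = -2 + √(-26 + 29) = -2 + √3 ≈ -0.26795)
(G + 28)*11 = ((-2 + √3) + 28)*11 = (26 + √3)*11 = 286 + 11*√3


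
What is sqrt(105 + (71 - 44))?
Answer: 2*sqrt(33) ≈ 11.489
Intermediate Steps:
sqrt(105 + (71 - 44)) = sqrt(105 + 27) = sqrt(132) = 2*sqrt(33)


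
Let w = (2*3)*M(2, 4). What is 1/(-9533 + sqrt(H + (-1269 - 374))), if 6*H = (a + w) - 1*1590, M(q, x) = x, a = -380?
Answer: -28599/272640169 - I*sqrt(17706)/272640169 ≈ -0.0001049 - 4.8806e-7*I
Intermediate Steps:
w = 24 (w = (2*3)*4 = 6*4 = 24)
H = -973/3 (H = ((-380 + 24) - 1*1590)/6 = (-356 - 1590)/6 = (1/6)*(-1946) = -973/3 ≈ -324.33)
1/(-9533 + sqrt(H + (-1269 - 374))) = 1/(-9533 + sqrt(-973/3 + (-1269 - 374))) = 1/(-9533 + sqrt(-973/3 - 1643)) = 1/(-9533 + sqrt(-5902/3)) = 1/(-9533 + I*sqrt(17706)/3)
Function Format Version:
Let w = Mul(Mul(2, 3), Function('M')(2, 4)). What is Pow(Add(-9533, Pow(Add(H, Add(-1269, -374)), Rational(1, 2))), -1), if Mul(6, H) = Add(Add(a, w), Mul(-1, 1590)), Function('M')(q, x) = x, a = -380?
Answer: Add(Rational(-28599, 272640169), Mul(Rational(-1, 272640169), I, Pow(17706, Rational(1, 2)))) ≈ Add(-0.00010490, Mul(-4.8806e-7, I))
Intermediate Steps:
w = 24 (w = Mul(Mul(2, 3), 4) = Mul(6, 4) = 24)
H = Rational(-973, 3) (H = Mul(Rational(1, 6), Add(Add(-380, 24), Mul(-1, 1590))) = Mul(Rational(1, 6), Add(-356, -1590)) = Mul(Rational(1, 6), -1946) = Rational(-973, 3) ≈ -324.33)
Pow(Add(-9533, Pow(Add(H, Add(-1269, -374)), Rational(1, 2))), -1) = Pow(Add(-9533, Pow(Add(Rational(-973, 3), Add(-1269, -374)), Rational(1, 2))), -1) = Pow(Add(-9533, Pow(Add(Rational(-973, 3), -1643), Rational(1, 2))), -1) = Pow(Add(-9533, Pow(Rational(-5902, 3), Rational(1, 2))), -1) = Pow(Add(-9533, Mul(Rational(1, 3), I, Pow(17706, Rational(1, 2)))), -1)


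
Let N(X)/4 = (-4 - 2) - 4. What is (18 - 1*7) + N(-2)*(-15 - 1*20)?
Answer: 1411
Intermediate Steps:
N(X) = -40 (N(X) = 4*((-4 - 2) - 4) = 4*(-6 - 4) = 4*(-10) = -40)
(18 - 1*7) + N(-2)*(-15 - 1*20) = (18 - 1*7) - 40*(-15 - 1*20) = (18 - 7) - 40*(-15 - 20) = 11 - 40*(-35) = 11 + 1400 = 1411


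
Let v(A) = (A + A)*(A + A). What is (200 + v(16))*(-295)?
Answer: -361080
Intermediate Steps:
v(A) = 4*A² (v(A) = (2*A)*(2*A) = 4*A²)
(200 + v(16))*(-295) = (200 + 4*16²)*(-295) = (200 + 4*256)*(-295) = (200 + 1024)*(-295) = 1224*(-295) = -361080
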